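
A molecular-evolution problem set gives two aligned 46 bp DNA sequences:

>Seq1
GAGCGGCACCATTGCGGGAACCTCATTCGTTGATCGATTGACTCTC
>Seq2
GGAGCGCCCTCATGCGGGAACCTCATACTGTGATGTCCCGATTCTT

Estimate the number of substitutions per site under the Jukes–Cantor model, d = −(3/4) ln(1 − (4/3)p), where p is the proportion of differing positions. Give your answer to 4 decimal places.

Mismatches occur at site 2 (A↔G), site 3 (G↔A), site 4 (C↔G), site 5 (G↔C), site 8 (A↔C), site 10 (C↔T), site 11 (A↔C), site 12 (T↔A), site 27 (T↔A), site 29 (G↔T), site 30 (T↔G), site 35 (C↔G), site 36 (G↔T), site 37 (A↔C), site 38 (T↔C), site 39 (T↔C), site 42 (C↔T), site 46 (C↔T).
p = 18/46 = 0.391304.
d = −0.75 · ln(1 − (4/3)·0.391304) = −0.75 · ln(0.478261) = −0.75 · (-0.737599) = 0.5532.

0.5532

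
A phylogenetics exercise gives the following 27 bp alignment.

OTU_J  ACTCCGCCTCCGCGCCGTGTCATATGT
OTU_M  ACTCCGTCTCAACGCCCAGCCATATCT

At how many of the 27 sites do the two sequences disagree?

Mismatches occur at site 7 (C↔T), site 11 (C↔A), site 12 (G↔A), site 17 (G↔C), site 18 (T↔A), site 20 (T↔C), site 26 (G↔C).
That gives 7 mismatches out of 27 aligned sites, so the Hamming distance is 7.

7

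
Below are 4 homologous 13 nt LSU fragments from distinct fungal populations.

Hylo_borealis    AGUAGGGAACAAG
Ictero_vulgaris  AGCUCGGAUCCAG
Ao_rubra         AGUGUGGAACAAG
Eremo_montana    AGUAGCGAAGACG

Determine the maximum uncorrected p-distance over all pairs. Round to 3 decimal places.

0.615

Pairwise Hamming distances:
  Hylo_borealis vs Ictero_vulgaris: 5
  Hylo_borealis vs Ao_rubra: 2
  Hylo_borealis vs Eremo_montana: 3
  Ictero_vulgaris vs Ao_rubra: 5
  Ictero_vulgaris vs Eremo_montana: 8
  Ao_rubra vs Eremo_montana: 5
The largest is 8 mismatches, between Ictero_vulgaris and Eremo_montana; p = 8/13 = 0.615.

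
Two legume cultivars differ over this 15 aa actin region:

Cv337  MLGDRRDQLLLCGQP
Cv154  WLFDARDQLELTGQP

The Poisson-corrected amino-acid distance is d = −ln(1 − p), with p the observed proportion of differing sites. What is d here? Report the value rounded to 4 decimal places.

Differing sites — 1:M/W; 3:G/F; 5:R/A; 10:L/E; 12:C/T.
p = 5/15 = 0.333333.
d = −ln(1 − 0.333333) = −ln(0.666667) = 0.4055.

0.4055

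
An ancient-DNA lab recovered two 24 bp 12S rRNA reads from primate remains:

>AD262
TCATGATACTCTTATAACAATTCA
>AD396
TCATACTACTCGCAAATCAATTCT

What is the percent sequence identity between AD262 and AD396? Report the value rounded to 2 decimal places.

70.83%

The sequences differ at positions 5 (G/A), 6 (A/C), 12 (T/G), 13 (T/C), 15 (T/A), 17 (A/T), 24 (A/T).
17 of the 24 sites match, so the percent identity is 17/24 × 100 = 70.83%.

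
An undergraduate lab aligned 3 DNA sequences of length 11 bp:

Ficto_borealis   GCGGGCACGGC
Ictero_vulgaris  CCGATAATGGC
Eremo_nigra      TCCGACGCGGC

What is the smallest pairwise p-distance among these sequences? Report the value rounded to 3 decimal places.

Pairwise Hamming distances:
  Ficto_borealis vs Ictero_vulgaris: 5
  Ficto_borealis vs Eremo_nigra: 4
  Ictero_vulgaris vs Eremo_nigra: 7
The smallest is 4 mismatches, between Ficto_borealis and Eremo_nigra; p = 4/11 = 0.364.

0.364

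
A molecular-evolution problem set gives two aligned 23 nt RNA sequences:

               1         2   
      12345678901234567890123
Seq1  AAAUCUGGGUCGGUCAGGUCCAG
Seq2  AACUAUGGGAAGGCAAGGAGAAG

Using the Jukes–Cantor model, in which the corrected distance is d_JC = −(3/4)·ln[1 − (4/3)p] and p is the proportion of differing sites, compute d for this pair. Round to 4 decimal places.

0.5532

Differing sites — 3:A/C; 5:C/A; 10:U/A; 11:C/A; 14:U/C; 15:C/A; 19:U/A; 20:C/G; 21:C/A.
p = 9/23 = 0.391304.
d = −0.75 · ln(1 − (4/3)·0.391304) = −0.75 · ln(0.478261) = −0.75 · (-0.737599) = 0.5532.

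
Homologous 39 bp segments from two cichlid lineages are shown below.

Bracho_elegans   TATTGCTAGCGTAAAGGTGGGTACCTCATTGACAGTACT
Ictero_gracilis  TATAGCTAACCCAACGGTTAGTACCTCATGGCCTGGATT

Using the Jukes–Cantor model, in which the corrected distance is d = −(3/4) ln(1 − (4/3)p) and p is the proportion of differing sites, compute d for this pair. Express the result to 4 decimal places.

Mismatches occur at site 4 (T↔A), site 9 (G↔A), site 11 (G↔C), site 12 (T↔C), site 15 (A↔C), site 19 (G↔T), site 20 (G↔A), site 30 (T↔G), site 32 (A↔C), site 34 (A↔T), site 36 (T↔G), site 38 (C↔T).
p = 12/39 = 0.307692.
d = −0.75 · ln(1 − (4/3)·0.307692) = −0.75 · ln(0.589744) = −0.75 · (-0.528067) = 0.3961.

0.3961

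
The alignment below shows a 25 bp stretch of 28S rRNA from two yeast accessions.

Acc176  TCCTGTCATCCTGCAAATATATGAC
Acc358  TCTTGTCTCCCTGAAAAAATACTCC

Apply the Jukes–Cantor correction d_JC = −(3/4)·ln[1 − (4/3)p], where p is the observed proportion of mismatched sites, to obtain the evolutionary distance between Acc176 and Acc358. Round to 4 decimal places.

0.4172

Differing sites — 3:C/T; 8:A/T; 9:T/C; 14:C/A; 18:T/A; 22:T/C; 23:G/T; 24:A/C.
p = 8/25 = 0.320000.
d = −0.75 · ln(1 − (4/3)·0.320000) = −0.75 · ln(0.573333) = −0.75 · (-0.556289) = 0.4172.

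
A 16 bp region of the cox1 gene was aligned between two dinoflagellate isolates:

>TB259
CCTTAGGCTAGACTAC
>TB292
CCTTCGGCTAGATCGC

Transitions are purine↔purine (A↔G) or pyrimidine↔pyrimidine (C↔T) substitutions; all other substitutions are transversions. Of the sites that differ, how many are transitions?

Differing sites — 5:A/C (Tv); 13:C/T (Ti); 14:T/C (Ti); 15:A/G (Ti).
Of the 4 differences, 3 transitions and 1 transversion, so the answer is 3.

3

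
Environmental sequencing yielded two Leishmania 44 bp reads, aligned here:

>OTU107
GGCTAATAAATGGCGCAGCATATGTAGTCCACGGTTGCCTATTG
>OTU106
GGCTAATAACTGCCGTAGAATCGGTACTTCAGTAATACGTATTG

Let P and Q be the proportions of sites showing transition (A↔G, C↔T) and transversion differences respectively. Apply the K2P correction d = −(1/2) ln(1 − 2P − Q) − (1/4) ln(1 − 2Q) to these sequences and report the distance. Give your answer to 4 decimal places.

0.4146

Mismatches occur at site 10 (A↔C, transversion), site 13 (G↔C, transversion), site 16 (C↔T, transition), site 19 (C↔A, transversion), site 22 (A↔C, transversion), site 23 (T↔G, transversion), site 27 (G↔C, transversion), site 29 (C↔T, transition), site 32 (C↔G, transversion), site 33 (G↔T, transversion), site 34 (G↔A, transition), site 35 (T↔A, transversion), site 37 (G↔A, transition), site 39 (C↔G, transversion).
Of the 14 differences, 4 transitions and 10 transversions over 44 sites: P = 4/44 = 0.090909, Q = 10/44 = 0.227273.
d = −0.5·ln(0.590909) − 0.25·ln(0.545454) = −0.5·(-0.526093) − 0.25·(-0.606137) = 0.4146.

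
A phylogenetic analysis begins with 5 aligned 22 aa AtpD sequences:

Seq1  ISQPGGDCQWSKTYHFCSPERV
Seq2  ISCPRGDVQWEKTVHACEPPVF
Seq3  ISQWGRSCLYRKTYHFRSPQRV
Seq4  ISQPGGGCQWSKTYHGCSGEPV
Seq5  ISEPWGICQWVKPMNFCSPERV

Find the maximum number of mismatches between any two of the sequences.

Pairwise Hamming distances:
  Seq1 vs Seq2: 10
  Seq1 vs Seq3: 8
  Seq1 vs Seq4: 4
  Seq1 vs Seq5: 7
  Seq2 vs Seq3: 16
  Seq2 vs Seq4: 12
  Seq2 vs Seq5: 13
  Seq3 vs Seq4: 11
  Seq3 vs Seq5: 13
  Seq4 vs Seq5: 10
The largest is 16, between Seq2 and Seq3.

16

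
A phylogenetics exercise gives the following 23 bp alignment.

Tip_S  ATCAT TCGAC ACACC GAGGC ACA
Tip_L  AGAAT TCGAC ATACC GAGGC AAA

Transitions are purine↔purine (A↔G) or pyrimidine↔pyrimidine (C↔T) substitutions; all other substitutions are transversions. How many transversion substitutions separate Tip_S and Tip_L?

Differing sites — 2:T/G (Tv); 3:C/A (Tv); 12:C/T (Ti); 22:C/A (Tv).
Of the 4 differences, 1 transition and 3 transversions, so the answer is 3.

3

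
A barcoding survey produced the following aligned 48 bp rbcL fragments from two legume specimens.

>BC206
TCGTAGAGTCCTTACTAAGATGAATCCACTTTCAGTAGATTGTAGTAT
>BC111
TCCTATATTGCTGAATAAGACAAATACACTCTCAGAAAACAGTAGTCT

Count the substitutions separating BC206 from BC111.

Differing sites — 3:G/C; 6:G/T; 8:G/T; 10:C/G; 13:T/G; 15:C/A; 21:T/C; 22:G/A; 26:C/A; 31:T/C; 36:T/A; 38:G/A; 40:T/C; 41:T/A; 47:A/C.
That gives 15 mismatches out of 48 aligned sites, so the Hamming distance is 15.

15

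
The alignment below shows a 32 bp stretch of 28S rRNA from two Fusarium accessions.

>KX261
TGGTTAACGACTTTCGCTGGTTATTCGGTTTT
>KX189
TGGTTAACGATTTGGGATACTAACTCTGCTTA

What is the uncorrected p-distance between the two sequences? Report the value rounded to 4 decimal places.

0.3438

Mismatches occur at site 11 (C↔T), site 14 (T↔G), site 15 (C↔G), site 17 (C↔A), site 19 (G↔A), site 20 (G↔C), site 22 (T↔A), site 24 (T↔C), site 27 (G↔T), site 29 (T↔C), site 32 (T↔A).
There are 11 differences over 32 sites, so p = 11/32 = 0.3438.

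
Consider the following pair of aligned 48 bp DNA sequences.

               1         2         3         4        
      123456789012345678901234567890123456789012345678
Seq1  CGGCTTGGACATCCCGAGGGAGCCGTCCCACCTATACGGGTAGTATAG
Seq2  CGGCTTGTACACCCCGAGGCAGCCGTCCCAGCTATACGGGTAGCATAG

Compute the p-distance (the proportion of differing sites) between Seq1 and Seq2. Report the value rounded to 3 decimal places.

0.104

The sequences differ at positions 8 (G/T), 12 (T/C), 20 (G/C), 31 (C/G), 44 (T/C).
There are 5 differences over 48 sites, so p = 5/48 = 0.104.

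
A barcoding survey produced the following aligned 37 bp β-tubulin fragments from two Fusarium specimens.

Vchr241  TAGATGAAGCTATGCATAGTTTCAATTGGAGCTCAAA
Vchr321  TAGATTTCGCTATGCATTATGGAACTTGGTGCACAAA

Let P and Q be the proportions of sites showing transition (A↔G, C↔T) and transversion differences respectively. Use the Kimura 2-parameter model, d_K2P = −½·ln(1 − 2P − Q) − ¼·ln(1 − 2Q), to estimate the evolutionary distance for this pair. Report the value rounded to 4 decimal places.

0.3904

The sequences differ at positions 6 (G/T, transversion), 7 (A/T, transversion), 8 (A/C, transversion), 18 (A/T, transversion), 19 (G/A, transition), 21 (T/G, transversion), 22 (T/G, transversion), 23 (C/A, transversion), 25 (A/C, transversion), 30 (A/T, transversion), 33 (T/A, transversion).
Of the 11 differences, 1 transition and 10 transversions over 37 sites: P = 1/37 = 0.027027, Q = 10/37 = 0.270270.
d = −0.5·ln(0.675676) − 0.25·ln(0.459460) = −0.5·(-0.392042) − 0.25·(-0.777703) = 0.3904.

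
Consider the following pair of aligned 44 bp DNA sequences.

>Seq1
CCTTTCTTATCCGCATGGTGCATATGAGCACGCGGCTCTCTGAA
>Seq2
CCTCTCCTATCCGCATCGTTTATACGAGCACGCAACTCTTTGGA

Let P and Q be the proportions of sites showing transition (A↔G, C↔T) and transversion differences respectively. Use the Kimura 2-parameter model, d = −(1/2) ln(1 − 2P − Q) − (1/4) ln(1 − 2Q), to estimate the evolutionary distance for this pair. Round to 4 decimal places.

0.2869

Differing sites — 4:T/C (Ti); 7:T/C (Ti); 17:G/C (Tv); 20:G/T (Tv); 21:C/T (Ti); 25:T/C (Ti); 34:G/A (Ti); 35:G/A (Ti); 40:C/T (Ti); 43:A/G (Ti).
Of the 10 differences, 8 transitions and 2 transversions over 44 sites: P = 8/44 = 0.181818, Q = 2/44 = 0.045455.
d = −0.5·ln(0.590909) − 0.25·ln(0.909090) = −0.5·(-0.526093) − 0.25·(-0.095311) = 0.2869.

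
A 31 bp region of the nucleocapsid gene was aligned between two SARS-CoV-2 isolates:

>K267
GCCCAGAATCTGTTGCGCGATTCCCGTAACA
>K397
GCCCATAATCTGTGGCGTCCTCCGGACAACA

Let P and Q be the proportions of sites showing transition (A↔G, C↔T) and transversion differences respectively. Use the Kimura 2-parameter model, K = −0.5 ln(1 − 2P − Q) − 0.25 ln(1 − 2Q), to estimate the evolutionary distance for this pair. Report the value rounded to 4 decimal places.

Mismatches occur at site 6 (G→T, transversion), site 14 (T→G, transversion), site 18 (C→T, transition), site 19 (G→C, transversion), site 20 (A→C, transversion), site 22 (T→C, transition), site 24 (C→G, transversion), site 25 (C→G, transversion), site 26 (G→A, transition), site 27 (T→C, transition).
Of the 10 differences, 4 transitions and 6 transversions over 31 sites: P = 4/31 = 0.129032, Q = 6/31 = 0.193548.
d = −0.5·ln(0.548388) − 0.25·ln(0.612904) = −0.5·(-0.600772) − 0.25·(-0.489547) = 0.4228.

0.4228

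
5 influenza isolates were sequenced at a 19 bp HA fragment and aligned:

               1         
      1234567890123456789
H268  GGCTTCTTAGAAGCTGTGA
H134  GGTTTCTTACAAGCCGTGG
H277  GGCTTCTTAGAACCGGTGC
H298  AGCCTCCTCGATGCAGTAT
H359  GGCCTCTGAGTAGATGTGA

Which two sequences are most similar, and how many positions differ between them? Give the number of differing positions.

3

Pairwise Hamming distances:
  H268 vs H134: 4
  H268 vs H277: 3
  H268 vs H298: 8
  H268 vs H359: 4
  H134 vs H277: 5
  H134 vs H298: 10
  H134 vs H359: 8
  H277 vs H298: 9
  H277 vs H359: 7
  H298 vs H359: 10
The smallest is 3, between H268 and H277.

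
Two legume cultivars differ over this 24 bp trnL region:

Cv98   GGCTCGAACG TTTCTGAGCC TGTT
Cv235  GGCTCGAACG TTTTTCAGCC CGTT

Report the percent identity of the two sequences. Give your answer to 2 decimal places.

87.50%

Differing sites — 14:C/T; 16:G/C; 21:T/C.
21 of the 24 sites match, so the percent identity is 21/24 × 100 = 87.50%.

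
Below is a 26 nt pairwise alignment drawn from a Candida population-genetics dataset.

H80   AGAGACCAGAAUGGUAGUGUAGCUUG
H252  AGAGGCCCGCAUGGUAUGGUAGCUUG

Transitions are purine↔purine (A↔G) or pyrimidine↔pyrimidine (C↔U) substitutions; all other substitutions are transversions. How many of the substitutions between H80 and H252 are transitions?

1

Differing sites — 5:A/G (Ti); 8:A/C (Tv); 10:A/C (Tv); 17:G/U (Tv); 18:U/G (Tv).
Of the 5 differences, 1 transition and 4 transversions, so the answer is 1.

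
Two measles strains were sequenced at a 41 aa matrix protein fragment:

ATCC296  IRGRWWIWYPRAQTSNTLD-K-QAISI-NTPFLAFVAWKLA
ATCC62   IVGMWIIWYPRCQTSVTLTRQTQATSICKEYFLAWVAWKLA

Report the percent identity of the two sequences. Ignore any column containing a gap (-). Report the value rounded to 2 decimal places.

68.42%

Excluding the 3 gap columns leaves 38 comparable sites.
The sequences differ at positions 2 (R/V), 4 (R/M), 6 (W/I), 12 (A/C), 16 (N/V), 19 (D/T), 21 (K/Q), 25 (I/T), 29 (N/K), 30 (T/E), 31 (P/Y), 35 (F/W).
26 of the 38 comparable sites match, so the percent identity is 26/38 × 100 = 68.42%.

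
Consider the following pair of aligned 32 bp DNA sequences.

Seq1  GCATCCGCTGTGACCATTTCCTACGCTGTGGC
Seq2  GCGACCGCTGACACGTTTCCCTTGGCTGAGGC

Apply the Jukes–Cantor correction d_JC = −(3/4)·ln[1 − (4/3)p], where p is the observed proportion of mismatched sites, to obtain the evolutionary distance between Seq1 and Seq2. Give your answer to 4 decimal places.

The sequences differ at positions 3 (A/G), 4 (T/A), 11 (T/A), 12 (G/C), 15 (C/G), 16 (A/T), 19 (T/C), 23 (A/T), 24 (C/G), 29 (T/A).
p = 10/32 = 0.312500.
d = −0.75 · ln(1 − (4/3)·0.312500) = −0.75 · ln(0.583333) = −0.75 · (-0.538997) = 0.4042.

0.4042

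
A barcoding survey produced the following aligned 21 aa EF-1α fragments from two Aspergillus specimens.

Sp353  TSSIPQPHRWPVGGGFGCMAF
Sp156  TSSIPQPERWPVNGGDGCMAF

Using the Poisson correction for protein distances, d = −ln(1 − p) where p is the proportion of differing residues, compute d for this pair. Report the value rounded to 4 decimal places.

0.1542

The sequences differ at positions 8 (H/E), 13 (G/N), 16 (F/D).
p = 3/21 = 0.142857.
d = −ln(1 − 0.142857) = −ln(0.857143) = 0.1542.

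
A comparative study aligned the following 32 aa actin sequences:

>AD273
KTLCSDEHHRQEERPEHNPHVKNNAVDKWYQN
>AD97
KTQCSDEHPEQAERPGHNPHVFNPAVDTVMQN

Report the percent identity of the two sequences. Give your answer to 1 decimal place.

68.8%

Differing sites — 3:L/Q; 9:H/P; 10:R/E; 12:E/A; 16:E/G; 22:K/F; 24:N/P; 28:K/T; 29:W/V; 30:Y/M.
22 of the 32 sites match, so the percent identity is 22/32 × 100 = 68.8%.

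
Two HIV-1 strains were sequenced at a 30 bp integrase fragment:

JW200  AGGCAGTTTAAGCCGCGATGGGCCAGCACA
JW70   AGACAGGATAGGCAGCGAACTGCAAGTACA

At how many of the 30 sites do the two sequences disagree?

10

Mismatches occur at site 3 (G→A), site 7 (T→G), site 8 (T→A), site 11 (A→G), site 14 (C→A), site 19 (T→A), site 20 (G→C), site 21 (G→T), site 24 (C→A), site 27 (C→T).
That gives 10 mismatches out of 30 aligned sites, so the Hamming distance is 10.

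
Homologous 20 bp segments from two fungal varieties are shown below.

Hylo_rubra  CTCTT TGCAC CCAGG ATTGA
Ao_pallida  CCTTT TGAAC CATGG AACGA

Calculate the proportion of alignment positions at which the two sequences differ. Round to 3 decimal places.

0.350

Mismatches occur at site 2 (T/C), site 3 (C/T), site 8 (C/A), site 12 (C/A), site 13 (A/T), site 17 (T/A), site 18 (T/C).
There are 7 differences over 20 sites, so p = 7/20 = 0.350.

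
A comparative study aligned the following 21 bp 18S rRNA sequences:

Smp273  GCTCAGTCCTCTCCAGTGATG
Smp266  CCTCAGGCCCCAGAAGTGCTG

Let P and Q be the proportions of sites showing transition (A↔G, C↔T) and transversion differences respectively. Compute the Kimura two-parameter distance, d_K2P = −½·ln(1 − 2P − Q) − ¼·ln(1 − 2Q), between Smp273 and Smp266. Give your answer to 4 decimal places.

Differing sites — 1:G/C (Tv); 7:T/G (Tv); 10:T/C (Ti); 12:T/A (Tv); 13:C/G (Tv); 14:C/A (Tv); 19:A/C (Tv).
Of the 7 differences, 1 transition and 6 transversions over 21 sites: P = 1/21 = 0.047619, Q = 6/21 = 0.285714.
d = −0.5·ln(0.619048) − 0.25·ln(0.428572) = −0.5·(-0.479572) − 0.25·(-0.847297) = 0.4516.

0.4516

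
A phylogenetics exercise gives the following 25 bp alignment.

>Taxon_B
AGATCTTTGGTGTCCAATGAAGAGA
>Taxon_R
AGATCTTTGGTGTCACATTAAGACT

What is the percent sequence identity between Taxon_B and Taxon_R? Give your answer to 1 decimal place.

80.0%

Mismatches occur at site 15 (C→A), site 16 (A→C), site 19 (G→T), site 24 (G→C), site 25 (A→T).
20 of the 25 sites match, so the percent identity is 20/25 × 100 = 80.0%.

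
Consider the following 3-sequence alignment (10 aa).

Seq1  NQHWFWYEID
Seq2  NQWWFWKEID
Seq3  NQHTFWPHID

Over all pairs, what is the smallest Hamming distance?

2

Pairwise Hamming distances:
  Seq1 vs Seq2: 2
  Seq1 vs Seq3: 3
  Seq2 vs Seq3: 4
The smallest is 2, between Seq1 and Seq2.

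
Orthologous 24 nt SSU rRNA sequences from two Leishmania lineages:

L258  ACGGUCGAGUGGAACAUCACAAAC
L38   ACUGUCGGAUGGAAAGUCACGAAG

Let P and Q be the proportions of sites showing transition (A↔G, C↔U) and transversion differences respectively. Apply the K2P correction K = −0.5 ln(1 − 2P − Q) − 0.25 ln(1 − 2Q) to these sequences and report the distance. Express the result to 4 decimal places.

The sequences differ at positions 3 (G/U, transversion), 8 (A/G, transition), 9 (G/A, transition), 15 (C/A, transversion), 16 (A/G, transition), 21 (A/G, transition), 24 (C/G, transversion).
Of the 7 differences, 4 transitions and 3 transversions over 24 sites: P = 4/24 = 0.166667, Q = 3/24 = 0.125000.
d = −0.5·ln(0.541666) − 0.25·ln(0.750000) = −0.5·(-0.613106) − 0.25·(-0.287682) = 0.3785.

0.3785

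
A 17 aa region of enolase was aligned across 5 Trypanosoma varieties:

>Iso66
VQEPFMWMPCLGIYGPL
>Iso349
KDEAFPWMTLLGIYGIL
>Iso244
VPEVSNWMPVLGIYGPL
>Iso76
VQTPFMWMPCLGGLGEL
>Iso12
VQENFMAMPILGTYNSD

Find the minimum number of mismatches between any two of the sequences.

4

Pairwise Hamming distances:
  Iso66 vs Iso349: 7
  Iso66 vs Iso244: 5
  Iso66 vs Iso76: 4
  Iso66 vs Iso12: 7
  Iso349 vs Iso244: 8
  Iso349 vs Iso76: 10
  Iso349 vs Iso12: 11
  Iso244 vs Iso76: 9
  Iso244 vs Iso12: 10
  Iso76 vs Iso12: 9
The smallest is 4, between Iso66 and Iso76.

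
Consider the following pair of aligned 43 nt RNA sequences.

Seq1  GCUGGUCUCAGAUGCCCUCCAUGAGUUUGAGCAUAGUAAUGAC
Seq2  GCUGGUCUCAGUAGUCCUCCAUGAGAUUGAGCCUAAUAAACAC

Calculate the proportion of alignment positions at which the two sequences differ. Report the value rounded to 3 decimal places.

Mismatches occur at site 12 (A/U), site 13 (U/A), site 15 (C/U), site 26 (U/A), site 33 (A/C), site 36 (G/A), site 40 (U/A), site 41 (G/C).
There are 8 differences over 43 sites, so p = 8/43 = 0.186.

0.186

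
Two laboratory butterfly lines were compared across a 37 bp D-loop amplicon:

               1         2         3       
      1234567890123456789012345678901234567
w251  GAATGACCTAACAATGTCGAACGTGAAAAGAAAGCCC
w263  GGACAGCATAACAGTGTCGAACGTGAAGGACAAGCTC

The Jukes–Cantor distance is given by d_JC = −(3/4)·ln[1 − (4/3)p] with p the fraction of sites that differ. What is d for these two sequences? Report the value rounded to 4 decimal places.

0.3786

The sequences differ at positions 2 (A/G), 4 (T/C), 5 (G/A), 6 (A/G), 8 (C/A), 14 (A/G), 28 (A/G), 29 (A/G), 30 (G/A), 31 (A/C), 36 (C/T).
p = 11/37 = 0.297297.
d = −0.75 · ln(1 − (4/3)·0.297297) = −0.75 · ln(0.603604) = −0.75 · (-0.504837) = 0.3786.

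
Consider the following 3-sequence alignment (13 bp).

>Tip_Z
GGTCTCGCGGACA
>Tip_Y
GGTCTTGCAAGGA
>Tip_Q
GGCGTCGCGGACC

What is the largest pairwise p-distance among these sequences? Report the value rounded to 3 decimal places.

Pairwise Hamming distances:
  Tip_Z vs Tip_Y: 5
  Tip_Z vs Tip_Q: 3
  Tip_Y vs Tip_Q: 8
The largest is 8 mismatches, between Tip_Y and Tip_Q; p = 8/13 = 0.615.

0.615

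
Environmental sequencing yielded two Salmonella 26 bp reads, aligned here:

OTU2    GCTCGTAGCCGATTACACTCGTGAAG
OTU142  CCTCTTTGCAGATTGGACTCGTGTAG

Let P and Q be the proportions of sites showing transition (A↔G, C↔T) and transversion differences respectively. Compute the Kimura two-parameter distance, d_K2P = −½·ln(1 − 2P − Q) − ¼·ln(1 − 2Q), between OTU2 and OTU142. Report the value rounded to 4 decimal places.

The sequences differ at positions 1 (G/C, transversion), 5 (G/T, transversion), 7 (A/T, transversion), 10 (C/A, transversion), 15 (A/G, transition), 16 (C/G, transversion), 24 (A/T, transversion).
Of the 7 differences, 1 transition and 6 transversions over 26 sites: P = 1/26 = 0.038462, Q = 6/26 = 0.230769.
d = −0.5·ln(0.692307) − 0.25·ln(0.538462) = −0.5·(-0.367726) − 0.25·(-0.619038) = 0.3386.

0.3386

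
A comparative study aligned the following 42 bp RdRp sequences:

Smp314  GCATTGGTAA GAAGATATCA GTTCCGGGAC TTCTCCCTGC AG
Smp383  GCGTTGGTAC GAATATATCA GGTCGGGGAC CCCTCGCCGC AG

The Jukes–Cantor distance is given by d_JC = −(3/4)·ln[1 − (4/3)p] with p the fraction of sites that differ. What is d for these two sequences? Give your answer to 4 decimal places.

Mismatches occur at site 3 (A↔G), site 10 (A↔C), site 14 (G↔T), site 22 (T↔G), site 25 (C↔G), site 31 (T↔C), site 32 (T↔C), site 36 (C↔G), site 38 (T↔C).
p = 9/42 = 0.214286.
d = −0.75 · ln(1 − (4/3)·0.214286) = −0.75 · ln(0.714285) = −0.75 · (-0.336473) = 0.2524.

0.2524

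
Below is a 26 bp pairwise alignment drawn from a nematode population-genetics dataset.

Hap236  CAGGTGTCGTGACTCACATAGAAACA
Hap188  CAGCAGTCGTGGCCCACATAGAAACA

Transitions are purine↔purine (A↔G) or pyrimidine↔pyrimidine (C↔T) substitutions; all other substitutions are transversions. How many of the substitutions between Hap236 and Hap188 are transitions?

2

The sequences differ at positions 4 (G/C, transversion), 5 (T/A, transversion), 12 (A/G, transition), 14 (T/C, transition).
Of the 4 differences, 2 transitions and 2 transversions, so the answer is 2.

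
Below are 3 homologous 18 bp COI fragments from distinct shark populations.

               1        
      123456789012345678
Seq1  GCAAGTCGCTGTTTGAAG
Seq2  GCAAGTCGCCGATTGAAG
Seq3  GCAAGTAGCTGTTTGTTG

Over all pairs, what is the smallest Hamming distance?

Pairwise Hamming distances:
  Seq1 vs Seq2: 2
  Seq1 vs Seq3: 3
  Seq2 vs Seq3: 5
The smallest is 2, between Seq1 and Seq2.

2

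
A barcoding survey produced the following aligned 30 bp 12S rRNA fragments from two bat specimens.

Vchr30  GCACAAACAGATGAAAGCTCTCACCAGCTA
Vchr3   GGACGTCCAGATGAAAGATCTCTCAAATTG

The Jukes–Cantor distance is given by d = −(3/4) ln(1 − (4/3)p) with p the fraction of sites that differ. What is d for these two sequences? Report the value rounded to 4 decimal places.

Mismatches occur at site 2 (C→G), site 5 (A→G), site 6 (A→T), site 7 (A→C), site 18 (C→A), site 23 (A→T), site 25 (C→A), site 27 (G→A), site 28 (C→T), site 30 (A→G).
p = 10/30 = 0.333333.
d = −0.75 · ln(1 − (4/3)·0.333333) = −0.75 · ln(0.555556) = −0.75 · (-0.587786) = 0.4408.

0.4408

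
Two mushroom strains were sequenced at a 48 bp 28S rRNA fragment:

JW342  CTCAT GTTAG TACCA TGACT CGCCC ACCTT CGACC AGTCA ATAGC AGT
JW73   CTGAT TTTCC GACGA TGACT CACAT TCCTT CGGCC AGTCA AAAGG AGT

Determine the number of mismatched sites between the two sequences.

Mismatches occur at site 3 (C↔G), site 6 (G↔T), site 9 (A↔C), site 10 (G↔C), site 11 (T↔G), site 14 (C↔G), site 22 (G↔A), site 24 (C↔A), site 25 (C↔T), site 26 (A↔T), site 33 (A↔G), site 42 (T↔A), site 45 (C↔G).
That gives 13 mismatches out of 48 aligned sites, so the Hamming distance is 13.

13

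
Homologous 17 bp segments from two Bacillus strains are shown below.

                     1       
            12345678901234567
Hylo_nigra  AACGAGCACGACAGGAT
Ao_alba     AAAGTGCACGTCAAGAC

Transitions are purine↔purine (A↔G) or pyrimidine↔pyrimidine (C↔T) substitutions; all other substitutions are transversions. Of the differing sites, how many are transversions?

3

Mismatches occur at site 3 (C→A, transversion), site 5 (A→T, transversion), site 11 (A→T, transversion), site 14 (G→A, transition), site 17 (T→C, transition).
Of the 5 differences, 2 transitions and 3 transversions, so the answer is 3.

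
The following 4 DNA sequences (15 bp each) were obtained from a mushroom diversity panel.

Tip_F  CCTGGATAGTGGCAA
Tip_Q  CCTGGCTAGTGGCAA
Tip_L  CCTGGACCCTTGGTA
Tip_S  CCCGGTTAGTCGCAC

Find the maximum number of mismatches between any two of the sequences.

Pairwise Hamming distances:
  Tip_F vs Tip_Q: 1
  Tip_F vs Tip_L: 6
  Tip_F vs Tip_S: 4
  Tip_Q vs Tip_L: 7
  Tip_Q vs Tip_S: 4
  Tip_L vs Tip_S: 9
The largest is 9, between Tip_L and Tip_S.

9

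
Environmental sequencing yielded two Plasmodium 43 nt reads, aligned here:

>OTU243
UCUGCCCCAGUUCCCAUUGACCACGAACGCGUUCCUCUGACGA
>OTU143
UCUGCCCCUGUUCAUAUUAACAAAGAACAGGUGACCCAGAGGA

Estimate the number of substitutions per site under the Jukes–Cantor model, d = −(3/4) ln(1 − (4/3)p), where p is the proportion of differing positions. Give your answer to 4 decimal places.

Mismatches occur at site 9 (A↔U), site 14 (C↔A), site 15 (C↔U), site 19 (G↔A), site 22 (C↔A), site 24 (C↔A), site 29 (G↔A), site 30 (C↔G), site 33 (U↔G), site 34 (C↔A), site 36 (U↔C), site 38 (U↔A), site 41 (C↔G).
p = 13/43 = 0.302326.
d = −0.75 · ln(1 − (4/3)·0.302326) = −0.75 · ln(0.596899) = −0.75 · (-0.516007) = 0.3870.

0.3870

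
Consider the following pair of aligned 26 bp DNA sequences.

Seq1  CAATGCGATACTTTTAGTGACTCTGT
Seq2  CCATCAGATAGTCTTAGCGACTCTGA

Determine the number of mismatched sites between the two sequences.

7

Mismatches occur at site 2 (A/C), site 5 (G/C), site 6 (C/A), site 11 (C/G), site 13 (T/C), site 18 (T/C), site 26 (T/A).
That gives 7 mismatches out of 26 aligned sites, so the Hamming distance is 7.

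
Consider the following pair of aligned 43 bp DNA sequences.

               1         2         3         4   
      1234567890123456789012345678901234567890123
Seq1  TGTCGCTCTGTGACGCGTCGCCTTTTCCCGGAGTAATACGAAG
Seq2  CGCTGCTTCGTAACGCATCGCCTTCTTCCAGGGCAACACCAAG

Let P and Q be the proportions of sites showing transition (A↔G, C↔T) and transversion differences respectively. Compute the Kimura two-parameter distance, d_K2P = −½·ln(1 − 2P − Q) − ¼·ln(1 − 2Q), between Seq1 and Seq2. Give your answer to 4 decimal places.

0.5062

Differing sites — 1:T/C (Ti); 3:T/C (Ti); 4:C/T (Ti); 8:C/T (Ti); 9:T/C (Ti); 12:G/A (Ti); 17:G/A (Ti); 25:T/C (Ti); 27:C/T (Ti); 30:G/A (Ti); 32:A/G (Ti); 34:T/C (Ti); 37:T/C (Ti); 40:G/C (Tv).
Of the 14 differences, 13 transitions and 1 transversion over 43 sites: P = 13/43 = 0.302326, Q = 1/43 = 0.023256.
d = −0.5·ln(0.372092) − 0.25·ln(0.953488) = −0.5·(-0.988614) − 0.25·(-0.047628) = 0.5062.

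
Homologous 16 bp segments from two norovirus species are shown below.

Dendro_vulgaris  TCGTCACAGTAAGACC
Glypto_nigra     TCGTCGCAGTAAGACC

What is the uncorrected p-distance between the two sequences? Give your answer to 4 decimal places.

A single mismatch occurs at site 6 (A→G).
There are 1 differences over 16 sites, so p = 1/16 = 0.0625.

0.0625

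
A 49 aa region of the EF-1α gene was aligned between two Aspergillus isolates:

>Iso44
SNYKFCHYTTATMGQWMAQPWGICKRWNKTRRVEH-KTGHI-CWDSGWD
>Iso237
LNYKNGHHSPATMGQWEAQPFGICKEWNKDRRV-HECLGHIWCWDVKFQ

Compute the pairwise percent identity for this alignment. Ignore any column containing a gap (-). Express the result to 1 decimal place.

65.2%

Excluding the 3 gap columns leaves 46 comparable sites.
Mismatches occur at site 1 (S→L), site 5 (F→N), site 6 (C→G), site 8 (Y→H), site 9 (T→S), site 10 (T→P), site 17 (M→E), site 21 (W→F), site 26 (R→E), site 30 (T→D), site 37 (K→C), site 38 (T→L), site 46 (S→V), site 47 (G→K), site 48 (W→F), site 49 (D→Q).
30 of the 46 comparable sites match, so the percent identity is 30/46 × 100 = 65.2%.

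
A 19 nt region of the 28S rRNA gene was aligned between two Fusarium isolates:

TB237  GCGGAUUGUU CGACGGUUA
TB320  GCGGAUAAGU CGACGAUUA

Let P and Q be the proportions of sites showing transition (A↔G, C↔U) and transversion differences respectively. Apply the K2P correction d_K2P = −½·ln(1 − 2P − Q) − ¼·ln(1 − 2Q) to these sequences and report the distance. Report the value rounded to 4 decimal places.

0.2488

Mismatches occur at site 7 (U/A, transversion), site 8 (G/A, transition), site 9 (U/G, transversion), site 16 (G/A, transition).
Of the 4 differences, 2 transitions and 2 transversions over 19 sites: P = 2/19 = 0.105263, Q = 2/19 = 0.105263.
d = −0.5·ln(0.684211) − 0.25·ln(0.789474) = −0.5·(-0.379489) − 0.25·(-0.236388) = 0.2488.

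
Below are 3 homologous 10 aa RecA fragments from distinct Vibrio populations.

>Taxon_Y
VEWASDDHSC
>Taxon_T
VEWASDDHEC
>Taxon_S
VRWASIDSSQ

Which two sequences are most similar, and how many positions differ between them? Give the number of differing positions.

Pairwise Hamming distances:
  Taxon_Y vs Taxon_T: 1
  Taxon_Y vs Taxon_S: 4
  Taxon_T vs Taxon_S: 5
The smallest is 1, between Taxon_Y and Taxon_T.

1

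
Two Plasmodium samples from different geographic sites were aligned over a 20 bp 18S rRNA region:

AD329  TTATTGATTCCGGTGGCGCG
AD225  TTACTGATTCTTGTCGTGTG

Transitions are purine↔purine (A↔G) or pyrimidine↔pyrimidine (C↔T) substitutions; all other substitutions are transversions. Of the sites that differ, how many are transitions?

4

Differing sites — 4:T/C (Ti); 11:C/T (Ti); 12:G/T (Tv); 15:G/C (Tv); 17:C/T (Ti); 19:C/T (Ti).
Of the 6 differences, 4 transitions and 2 transversions, so the answer is 4.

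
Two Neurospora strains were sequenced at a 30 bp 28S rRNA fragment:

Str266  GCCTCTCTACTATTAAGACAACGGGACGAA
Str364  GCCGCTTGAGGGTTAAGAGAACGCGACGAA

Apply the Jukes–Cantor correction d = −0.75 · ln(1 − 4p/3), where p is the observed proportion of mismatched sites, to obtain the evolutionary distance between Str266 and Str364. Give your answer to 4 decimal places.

0.3295

Differing sites — 4:T/G; 7:C/T; 8:T/G; 10:C/G; 11:T/G; 12:A/G; 19:C/G; 24:G/C.
p = 8/30 = 0.266667.
d = −0.75 · ln(1 − (4/3)·0.266667) = −0.75 · ln(0.644444) = −0.75 · (-0.439367) = 0.3295.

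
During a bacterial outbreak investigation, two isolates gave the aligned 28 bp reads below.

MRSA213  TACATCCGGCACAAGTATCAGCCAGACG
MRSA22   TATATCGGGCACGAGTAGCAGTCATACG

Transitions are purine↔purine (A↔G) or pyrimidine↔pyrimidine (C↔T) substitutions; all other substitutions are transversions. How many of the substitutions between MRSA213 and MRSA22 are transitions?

Differing sites — 3:C/T (Ti); 7:C/G (Tv); 13:A/G (Ti); 18:T/G (Tv); 22:C/T (Ti); 25:G/T (Tv).
Of the 6 differences, 3 transitions and 3 transversions, so the answer is 3.

3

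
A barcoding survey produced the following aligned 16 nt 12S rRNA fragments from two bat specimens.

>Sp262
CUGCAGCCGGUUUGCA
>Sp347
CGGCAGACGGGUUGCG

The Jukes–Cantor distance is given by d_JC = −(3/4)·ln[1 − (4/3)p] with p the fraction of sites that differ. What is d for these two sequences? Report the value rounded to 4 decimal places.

Differing sites — 2:U/G; 7:C/A; 11:U/G; 16:A/G.
p = 4/16 = 0.250000.
d = −0.75 · ln(1 − (4/3)·0.250000) = −0.75 · ln(0.666667) = −0.75 · (-0.405465) = 0.3041.

0.3041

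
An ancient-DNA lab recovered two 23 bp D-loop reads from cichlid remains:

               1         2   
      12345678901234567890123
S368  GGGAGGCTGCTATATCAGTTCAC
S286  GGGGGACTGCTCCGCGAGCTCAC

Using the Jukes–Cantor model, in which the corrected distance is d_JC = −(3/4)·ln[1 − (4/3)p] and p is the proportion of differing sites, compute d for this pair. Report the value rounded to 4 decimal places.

0.4674

The sequences differ at positions 4 (A/G), 6 (G/A), 12 (A/C), 13 (T/C), 14 (A/G), 15 (T/C), 16 (C/G), 19 (T/C).
p = 8/23 = 0.347826.
d = −0.75 · ln(1 − (4/3)·0.347826) = −0.75 · ln(0.536232) = −0.75 · (-0.623188) = 0.4674.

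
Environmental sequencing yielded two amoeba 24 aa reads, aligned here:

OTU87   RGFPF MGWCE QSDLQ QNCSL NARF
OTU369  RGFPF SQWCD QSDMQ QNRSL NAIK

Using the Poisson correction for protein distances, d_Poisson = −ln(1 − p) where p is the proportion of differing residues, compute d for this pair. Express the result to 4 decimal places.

0.3448

The sequences differ at positions 6 (M/S), 7 (G/Q), 10 (E/D), 14 (L/M), 18 (C/R), 23 (R/I), 24 (F/K).
p = 7/24 = 0.291667.
d = −ln(1 − 0.291667) = −ln(0.708333) = 0.3448.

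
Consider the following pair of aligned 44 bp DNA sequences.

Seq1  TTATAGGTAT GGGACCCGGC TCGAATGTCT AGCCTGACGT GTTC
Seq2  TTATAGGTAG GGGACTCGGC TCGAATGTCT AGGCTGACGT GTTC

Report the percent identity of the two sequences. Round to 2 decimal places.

The sequences differ at positions 10 (T/G), 16 (C/T), 33 (C/G).
41 of the 44 sites match, so the percent identity is 41/44 × 100 = 93.18%.

93.18%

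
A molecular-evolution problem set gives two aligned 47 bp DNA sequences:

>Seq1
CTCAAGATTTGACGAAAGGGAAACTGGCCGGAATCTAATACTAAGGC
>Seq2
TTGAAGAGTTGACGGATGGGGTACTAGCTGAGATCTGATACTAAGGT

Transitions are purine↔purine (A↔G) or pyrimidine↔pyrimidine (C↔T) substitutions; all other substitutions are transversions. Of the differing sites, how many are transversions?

4

The sequences differ at positions 1 (C/T, transition), 3 (C/G, transversion), 8 (T/G, transversion), 15 (A/G, transition), 17 (A/T, transversion), 21 (A/G, transition), 22 (A/T, transversion), 26 (G/A, transition), 29 (C/T, transition), 31 (G/A, transition), 32 (A/G, transition), 37 (A/G, transition), 47 (C/T, transition).
Of the 13 differences, 9 transitions and 4 transversions, so the answer is 4.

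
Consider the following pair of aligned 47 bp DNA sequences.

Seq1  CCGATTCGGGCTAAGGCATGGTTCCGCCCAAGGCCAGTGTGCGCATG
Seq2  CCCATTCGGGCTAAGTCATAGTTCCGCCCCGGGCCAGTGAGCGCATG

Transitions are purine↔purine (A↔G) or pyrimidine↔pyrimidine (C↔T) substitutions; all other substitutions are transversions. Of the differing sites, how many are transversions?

4

Differing sites — 3:G/C (Tv); 16:G/T (Tv); 20:G/A (Ti); 30:A/C (Tv); 31:A/G (Ti); 40:T/A (Tv).
Of the 6 differences, 2 transitions and 4 transversions, so the answer is 4.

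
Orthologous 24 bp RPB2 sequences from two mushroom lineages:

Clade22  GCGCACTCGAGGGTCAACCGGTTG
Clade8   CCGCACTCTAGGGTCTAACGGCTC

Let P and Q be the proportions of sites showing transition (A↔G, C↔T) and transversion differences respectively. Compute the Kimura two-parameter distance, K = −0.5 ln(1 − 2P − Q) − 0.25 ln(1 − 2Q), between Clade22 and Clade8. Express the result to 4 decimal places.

The sequences differ at positions 1 (G/C, transversion), 9 (G/T, transversion), 16 (A/T, transversion), 18 (C/A, transversion), 22 (T/C, transition), 24 (G/C, transversion).
Of the 6 differences, 1 transition and 5 transversions over 24 sites: P = 1/24 = 0.041667, Q = 5/24 = 0.208333.
d = −0.5·ln(0.708333) − 0.25·ln(0.583334) = −0.5·(-0.344841) − 0.25·(-0.538995) = 0.3072.

0.3072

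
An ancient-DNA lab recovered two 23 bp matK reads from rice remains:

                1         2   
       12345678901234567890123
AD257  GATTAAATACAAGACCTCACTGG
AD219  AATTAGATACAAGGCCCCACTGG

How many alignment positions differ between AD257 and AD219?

4

The sequences differ at positions 1 (G/A), 6 (A/G), 14 (A/G), 17 (T/C).
That gives 4 mismatches out of 23 aligned sites, so the Hamming distance is 4.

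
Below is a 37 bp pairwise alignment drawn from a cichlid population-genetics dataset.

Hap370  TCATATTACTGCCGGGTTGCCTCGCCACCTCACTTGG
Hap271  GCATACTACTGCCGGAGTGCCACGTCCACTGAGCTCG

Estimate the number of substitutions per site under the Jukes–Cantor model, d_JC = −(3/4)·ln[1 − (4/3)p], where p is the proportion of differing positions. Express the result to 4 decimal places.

Differing sites — 1:T/G; 6:T/C; 16:G/A; 17:T/G; 22:T/A; 25:C/T; 27:A/C; 28:C/A; 31:C/G; 33:C/G; 34:T/C; 36:G/C.
p = 12/37 = 0.324324.
d = −0.75 · ln(1 − (4/3)·0.324324) = −0.75 · ln(0.567568) = −0.75 · (-0.566395) = 0.4248.

0.4248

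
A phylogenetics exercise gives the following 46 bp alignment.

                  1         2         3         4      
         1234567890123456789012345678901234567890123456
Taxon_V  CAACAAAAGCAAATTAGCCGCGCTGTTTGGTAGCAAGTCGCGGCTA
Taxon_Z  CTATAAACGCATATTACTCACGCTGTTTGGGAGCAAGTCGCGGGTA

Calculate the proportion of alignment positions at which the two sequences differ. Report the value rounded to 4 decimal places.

Mismatches occur at site 2 (A→T), site 4 (C→T), site 8 (A→C), site 12 (A→T), site 17 (G→C), site 18 (C→T), site 20 (G→A), site 31 (T→G), site 44 (C→G).
There are 9 differences over 46 sites, so p = 9/46 = 0.1957.

0.1957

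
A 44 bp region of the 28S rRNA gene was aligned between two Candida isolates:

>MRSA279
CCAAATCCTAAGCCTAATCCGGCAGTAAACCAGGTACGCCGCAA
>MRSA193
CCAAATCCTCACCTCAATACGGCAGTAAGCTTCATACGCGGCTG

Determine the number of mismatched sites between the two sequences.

The sequences differ at positions 10 (A/C), 12 (G/C), 14 (C/T), 15 (T/C), 19 (C/A), 29 (A/G), 31 (C/T), 32 (A/T), 33 (G/C), 34 (G/A), 40 (C/G), 43 (A/T), 44 (A/G).
That gives 13 mismatches out of 44 aligned sites, so the Hamming distance is 13.

13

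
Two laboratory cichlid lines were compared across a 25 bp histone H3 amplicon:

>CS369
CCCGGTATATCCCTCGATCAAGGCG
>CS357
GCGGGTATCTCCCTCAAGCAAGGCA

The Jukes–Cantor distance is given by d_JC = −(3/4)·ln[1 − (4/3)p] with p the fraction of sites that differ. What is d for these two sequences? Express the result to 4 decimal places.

0.2892

The sequences differ at positions 1 (C/G), 3 (C/G), 9 (A/C), 16 (G/A), 18 (T/G), 25 (G/A).
p = 6/25 = 0.240000.
d = −0.75 · ln(1 − (4/3)·0.240000) = −0.75 · ln(0.680000) = −0.75 · (-0.385662) = 0.2892.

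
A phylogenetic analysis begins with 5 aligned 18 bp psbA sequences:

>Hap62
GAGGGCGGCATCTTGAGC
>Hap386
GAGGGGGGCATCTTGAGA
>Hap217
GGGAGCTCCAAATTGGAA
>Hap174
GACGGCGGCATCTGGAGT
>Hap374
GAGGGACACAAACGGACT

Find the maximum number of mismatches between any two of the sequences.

11

Pairwise Hamming distances:
  Hap62 vs Hap386: 2
  Hap62 vs Hap217: 9
  Hap62 vs Hap174: 3
  Hap62 vs Hap374: 9
  Hap386 vs Hap217: 9
  Hap386 vs Hap174: 4
  Hap386 vs Hap374: 9
  Hap217 vs Hap174: 11
  Hap217 vs Hap374: 10
  Hap174 vs Hap374: 8
The largest is 11, between Hap217 and Hap174.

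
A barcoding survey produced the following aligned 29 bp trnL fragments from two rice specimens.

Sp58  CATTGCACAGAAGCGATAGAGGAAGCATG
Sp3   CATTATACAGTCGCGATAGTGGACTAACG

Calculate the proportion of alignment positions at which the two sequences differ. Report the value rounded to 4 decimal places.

0.3103

Mismatches occur at site 5 (G→A), site 6 (C→T), site 11 (A→T), site 12 (A→C), site 20 (A→T), site 24 (A→C), site 25 (G→T), site 26 (C→A), site 28 (T→C).
There are 9 differences over 29 sites, so p = 9/29 = 0.3103.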